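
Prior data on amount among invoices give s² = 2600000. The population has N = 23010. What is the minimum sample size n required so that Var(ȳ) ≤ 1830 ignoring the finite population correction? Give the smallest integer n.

1421

Without fpc, n₀ = s²/D = 2600000/1830 = 1420.7650.
Rounding up, n = 1421.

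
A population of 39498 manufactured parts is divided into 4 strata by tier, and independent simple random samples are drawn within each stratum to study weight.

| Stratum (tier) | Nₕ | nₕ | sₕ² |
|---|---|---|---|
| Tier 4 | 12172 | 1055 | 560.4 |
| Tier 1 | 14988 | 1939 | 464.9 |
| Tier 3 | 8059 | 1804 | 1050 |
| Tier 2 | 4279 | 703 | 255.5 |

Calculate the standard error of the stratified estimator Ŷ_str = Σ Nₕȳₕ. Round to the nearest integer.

Var(Ŷ_str) = Σₕ Nₕ²(1 − fₕ)sₕ²/nₕ.
Tier 4: 12172²·(1 − 1055/12172)·560.4/1055 = 7.1877873 × 10^7.
Tier 1: 14988²·(1 − 1939/14988)·464.9/1939 = 4.6892421 × 10^7.
Tier 3: 8059²·(1 − 1804/8059)·1050/1804 = 2.9340076 × 10^7.
Tier 2: 4279²·(1 − 703/4279)·255.5/703 = 5.5612879 × 10^6.
Sum = 1.5367166 × 10^8.
SE = √(1.5367166 × 10^8) = 12396.

12396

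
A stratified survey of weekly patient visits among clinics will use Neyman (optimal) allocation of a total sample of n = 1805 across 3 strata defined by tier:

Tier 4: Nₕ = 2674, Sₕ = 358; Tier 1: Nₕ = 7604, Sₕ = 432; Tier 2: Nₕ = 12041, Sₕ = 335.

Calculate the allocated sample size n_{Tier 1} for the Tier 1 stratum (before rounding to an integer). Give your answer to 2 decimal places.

716.45

Neyman allocation: nₕ = n·NₕSₕ / Σⱼ NⱼSⱼ.
Σ NⱼSⱼ = 2674·358 + 7604·432 + 12041·335 = 8.275955 × 10^6.
n_{Tier 1} = 1805·7604·432 / (8.275955 × 10^6) = 716.45.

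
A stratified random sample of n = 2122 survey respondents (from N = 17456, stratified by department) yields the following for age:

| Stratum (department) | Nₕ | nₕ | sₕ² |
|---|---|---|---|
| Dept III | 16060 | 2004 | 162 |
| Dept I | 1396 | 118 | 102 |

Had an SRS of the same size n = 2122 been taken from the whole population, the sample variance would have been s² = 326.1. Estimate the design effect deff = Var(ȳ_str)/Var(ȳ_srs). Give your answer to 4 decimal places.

Var(ȳ_str) = Σ Wₕ²(1−fₕ)sₕ²/nₕ with Wₕ = Nₕ/17456:
  Dept III: (16060/17456)²·(1−2004/16060)·162/2004 = 0.059887353
  Dept I: (1396/17456)²·(1−118/1396)·102/118 = 0.0050611006
  → Var(ȳ_str) = 0.064948454.
Var(ȳ_srs) = (1 − 2122/17456)·326.1/2122 = 0.13499452.
deff = 0.064948454 / 0.13499452 = 0.4811.

0.4811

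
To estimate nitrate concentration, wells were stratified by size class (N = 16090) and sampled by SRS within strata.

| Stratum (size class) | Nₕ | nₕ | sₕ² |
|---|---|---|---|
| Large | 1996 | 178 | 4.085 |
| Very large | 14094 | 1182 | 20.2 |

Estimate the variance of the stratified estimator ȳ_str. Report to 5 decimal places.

0.01233

Var(ȳ_str) = Σₕ Wₕ²(1 − fₕ)sₕ²/nₕ with Wₕ = Nₕ/N, N = 16090.
Large: Wₕ = 0.12405221; term = 0.12405221²·(1 − 0.08917836)·4.085/178 = 3.2167283 × 10^-4.
Very large: Wₕ = 0.87594779; term = 0.87594779²·(1 − 0.08386547)·20.2/1182 = 0.012012948.
Sum = 0.012334621.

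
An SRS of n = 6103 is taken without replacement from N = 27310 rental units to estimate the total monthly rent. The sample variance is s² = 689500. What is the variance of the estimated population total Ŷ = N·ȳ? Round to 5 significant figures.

Var(Ŷ) = N²·Var(ȳ) = N²·(1 − n/N)·s²/n.
f = 6103/27310 = 0.22347126; Var(ȳ) = 0.77652874·689500/6103 = 87.730062.
Var(Ŷ) = 27310² · 87.730062 = 6.5432247 × 10^10.

6.5432 × 10^10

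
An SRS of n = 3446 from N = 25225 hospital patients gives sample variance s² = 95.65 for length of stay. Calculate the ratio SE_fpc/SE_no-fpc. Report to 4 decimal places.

f = n/N = 3446/25225 = 0.13661051.
SE_no-fpc = √(s²/n) = 0.16660378; SE_fpc = √((1−f)s²/n) = 0.15480616.
Ratio = √(1−f) = 0.92918755.

0.9292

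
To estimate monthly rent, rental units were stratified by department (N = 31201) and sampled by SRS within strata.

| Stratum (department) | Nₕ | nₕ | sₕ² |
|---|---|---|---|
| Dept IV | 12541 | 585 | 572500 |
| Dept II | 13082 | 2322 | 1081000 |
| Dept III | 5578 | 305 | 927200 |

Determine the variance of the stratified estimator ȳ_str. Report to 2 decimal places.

309.89

Var(ȳ_str) = Σₕ Wₕ²(1 − fₕ)sₕ²/nₕ with Wₕ = Nₕ/N, N = 31201.
Dept IV: Wₕ = 0.40194225; term = 0.40194225²·(1 − 0.04664700)·572500/585 = 150.73034.
Dept II: Wₕ = 0.41928143; term = 0.41928143²·(1 − 0.17749580)·1081000/2322 = 67.315158.
Dept III: Wₕ = 0.17877632; term = 0.17877632²·(1 − 0.05467910)·927200/305 = 91.848663.
Sum = 309.89416.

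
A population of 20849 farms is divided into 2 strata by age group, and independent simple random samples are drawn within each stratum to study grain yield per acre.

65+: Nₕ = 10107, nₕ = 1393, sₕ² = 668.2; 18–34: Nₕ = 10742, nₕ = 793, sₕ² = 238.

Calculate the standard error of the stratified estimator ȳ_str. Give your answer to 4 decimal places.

0.4135

Var(ȳ_str) = Σₕ Wₕ²(1 − fₕ)sₕ²/nₕ with Wₕ = Nₕ/N, N = 20849.
65+: Wₕ = 0.48477145; term = 0.48477145²·(1 − 0.13782527)·668.2/1393 = 0.097190702.
18–34: Wₕ = 0.51522855; term = 0.51522855²·(1 − 0.07382238)·238/793 = 0.073790065.
Sum = 0.17098077.
SE = √(0.17098077) = 0.4135.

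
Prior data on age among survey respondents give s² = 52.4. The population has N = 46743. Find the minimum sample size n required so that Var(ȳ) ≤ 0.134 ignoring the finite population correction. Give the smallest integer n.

392

Without fpc, n₀ = s²/D = 52.4/0.134 = 391.0448.
Rounding up, n = 392.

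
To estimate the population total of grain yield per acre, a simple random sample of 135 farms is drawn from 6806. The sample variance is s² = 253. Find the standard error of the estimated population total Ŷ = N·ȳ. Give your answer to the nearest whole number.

Var(Ŷ) = N²·Var(ȳ) = N²·(1 − n/N)·s²/n.
f = 135/6806 = 0.01983544; Var(ȳ) = 0.98016456·253/135 = 1.836901.
Var(Ŷ) = 6806² · 1.836901 = 8.5088259 × 10^7.
SE(Ŷ) = √(8.5088259 × 10^7) = 9224.

9224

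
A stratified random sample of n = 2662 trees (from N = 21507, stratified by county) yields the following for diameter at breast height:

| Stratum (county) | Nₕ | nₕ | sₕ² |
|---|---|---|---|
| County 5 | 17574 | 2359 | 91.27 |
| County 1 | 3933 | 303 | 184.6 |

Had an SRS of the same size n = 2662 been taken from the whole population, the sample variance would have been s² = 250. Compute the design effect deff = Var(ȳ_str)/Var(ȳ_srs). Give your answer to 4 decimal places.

0.5003

Var(ȳ_str) = Σ Wₕ²(1−fₕ)sₕ²/nₕ with Wₕ = Nₕ/21507:
  County 5: (17574/21507)²·(1−2359/17574)·91.27/2359 = 0.022365727
  County 1: (3933/21507)²·(1−303/3933)·184.6/303 = 0.018804421
  → Var(ȳ_str) = 0.041170148.
Var(ȳ_srs) = (1 − 2662/21507)·250/2662 = 0.082290228.
deff = 0.041170148 / 0.082290228 = 0.5003.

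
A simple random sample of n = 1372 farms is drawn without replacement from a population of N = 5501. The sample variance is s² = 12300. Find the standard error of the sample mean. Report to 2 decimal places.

2.59

Under SRS without replacement, Var(ȳ) = (1 − f)·s²/n with f = n/N = 1372/5501 = 0.24940920.
Var(ȳ) = (1 − 0.24940920)·12300/1372 = 0.75059080·8.9650146 = 6.7290575.
SE(ȳ) = √(6.7290575) = 2.59.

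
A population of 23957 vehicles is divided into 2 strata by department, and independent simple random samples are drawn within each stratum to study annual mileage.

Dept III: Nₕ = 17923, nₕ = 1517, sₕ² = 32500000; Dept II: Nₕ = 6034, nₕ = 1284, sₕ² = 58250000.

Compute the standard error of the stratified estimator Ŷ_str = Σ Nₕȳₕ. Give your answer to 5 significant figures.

2.7568 × 10^6

Var(Ŷ_str) = Σₕ Nₕ²(1 − fₕ)sₕ²/nₕ.
Dept III: 17923²·(1 − 1517/17923)·32500000/1517 = 6.2995741 × 10^12.
Dept II: 6034²·(1 − 1284/6034)·58250000/1284 = 1.3002589 × 10^12.
Sum = 7.599833 × 10^12.
SE = √(7.599833 × 10^12) = 2.7568 × 10^6.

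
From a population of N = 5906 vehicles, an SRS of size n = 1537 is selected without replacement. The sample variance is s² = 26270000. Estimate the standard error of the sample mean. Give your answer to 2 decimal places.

112.44

Under SRS without replacement, Var(ȳ) = (1 − f)·s²/n with f = n/N = 1537/5906 = 0.26024382.
Var(ȳ) = (1 − 0.26024382)·26270000/1537 = 0.73975618·17091.737 = 12643.718.
SE(ȳ) = √(12643.718) = 112.44.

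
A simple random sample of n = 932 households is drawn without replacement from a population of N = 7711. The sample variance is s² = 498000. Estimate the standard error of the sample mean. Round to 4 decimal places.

21.6738

Under SRS without replacement, Var(ȳ) = (1 − f)·s²/n with f = n/N = 932/7711 = 0.12086629.
Var(ȳ) = (1 − 0.12086629)·498000/932 = 0.87913371·534.33476 = 469.7517.
SE(ȳ) = √(469.7517) = 21.6738.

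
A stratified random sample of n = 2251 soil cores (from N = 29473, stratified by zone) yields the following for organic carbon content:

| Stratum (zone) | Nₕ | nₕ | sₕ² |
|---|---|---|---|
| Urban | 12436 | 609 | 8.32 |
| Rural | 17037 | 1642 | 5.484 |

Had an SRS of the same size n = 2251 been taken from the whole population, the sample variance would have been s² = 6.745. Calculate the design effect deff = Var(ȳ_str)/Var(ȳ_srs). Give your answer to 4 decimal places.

1.2002

Var(ȳ_str) = Σ Wₕ²(1−fₕ)sₕ²/nₕ with Wₕ = Nₕ/29473:
  Urban: (12436/29473)²·(1−609/12436)·8.32/609 = 0.0023131972
  Rural: (17037/29473)²·(1−1642/17037)·5.484/1642 = 0.0010084362
  → Var(ȳ_str) = 0.0033216334.
Var(ȳ_srs) = (1 − 2251/29473)·6.745/2251 = 0.0027675925.
deff = 0.0033216334 / 0.0027675925 = 1.2002.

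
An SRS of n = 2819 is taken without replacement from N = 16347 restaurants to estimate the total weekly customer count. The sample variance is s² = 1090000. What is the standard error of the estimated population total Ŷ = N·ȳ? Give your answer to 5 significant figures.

Var(Ŷ) = N²·Var(ȳ) = N²·(1 − n/N)·s²/n.
f = 2819/16347 = 0.17244754; Var(ȳ) = 0.82755246·1090000/2819 = 319.98304.
Var(Ŷ) = 16347² · 319.98304 = 8.5507279 × 10^10.
SE(Ŷ) = √(8.5507279 × 10^10) = 292420.

292420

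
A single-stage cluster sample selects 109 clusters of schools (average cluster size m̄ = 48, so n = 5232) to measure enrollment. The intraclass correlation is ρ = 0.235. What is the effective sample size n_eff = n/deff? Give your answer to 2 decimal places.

deff = 1 + (48 − 1)·0.235 = 1 + 11.045 = 12.045.
n_eff = 5232 / 12.045 = 434.37.

434.37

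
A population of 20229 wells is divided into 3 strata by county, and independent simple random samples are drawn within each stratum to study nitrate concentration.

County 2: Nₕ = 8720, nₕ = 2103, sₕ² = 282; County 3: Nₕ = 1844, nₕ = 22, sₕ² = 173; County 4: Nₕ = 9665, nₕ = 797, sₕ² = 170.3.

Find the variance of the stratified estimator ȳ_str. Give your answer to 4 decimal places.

0.1282

Var(ȳ_str) = Σₕ Wₕ²(1 − fₕ)sₕ²/nₕ with Wₕ = Nₕ/N, N = 20229.
County 2: Wₕ = 0.43106431; term = 0.43106431²·(1 − 0.24116972)·282/2103 = 0.018907697.
County 3: Wₕ = 0.09115626; term = 0.09115626²·(1 − 0.01193059)·173/22 = 0.064563027.
County 4: Wₕ = 0.47777943; term = 0.47777943²·(1 − 0.08246249)·170.3/797 = 0.044754328.
Sum = 0.12822505.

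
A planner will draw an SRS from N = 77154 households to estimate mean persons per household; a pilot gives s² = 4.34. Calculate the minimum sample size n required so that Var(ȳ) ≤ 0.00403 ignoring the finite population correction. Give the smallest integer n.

1077

Without fpc, n₀ = s²/D = 4.34/0.00403 = 1076.9231.
Rounding up, n = 1077.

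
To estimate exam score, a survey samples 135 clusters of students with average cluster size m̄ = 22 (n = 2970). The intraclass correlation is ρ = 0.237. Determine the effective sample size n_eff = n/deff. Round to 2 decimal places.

496.90

deff = 1 + (22 − 1)·0.237 = 1 + 4.977 = 5.977.
n_eff = 2970 / 5.977 = 496.90.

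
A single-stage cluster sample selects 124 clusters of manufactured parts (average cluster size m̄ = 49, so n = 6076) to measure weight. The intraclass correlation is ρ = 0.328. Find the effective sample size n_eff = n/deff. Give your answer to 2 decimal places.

362.88

deff = 1 + (49 − 1)·0.328 = 1 + 15.744 = 16.744.
n_eff = 6076 / 16.744 = 362.88.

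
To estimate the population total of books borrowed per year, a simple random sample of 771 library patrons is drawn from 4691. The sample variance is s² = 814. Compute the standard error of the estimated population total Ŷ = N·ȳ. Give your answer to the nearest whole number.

4406

Var(Ŷ) = N²·Var(ȳ) = N²·(1 − n/N)·s²/n.
f = 771/4691 = 0.16435728; Var(ȳ) = 0.83564272·814/771 = 0.88224796.
Var(Ŷ) = 4691² · 0.88224796 = 1.9414291 × 10^7.
SE(Ŷ) = √(1.9414291 × 10^7) = 4406.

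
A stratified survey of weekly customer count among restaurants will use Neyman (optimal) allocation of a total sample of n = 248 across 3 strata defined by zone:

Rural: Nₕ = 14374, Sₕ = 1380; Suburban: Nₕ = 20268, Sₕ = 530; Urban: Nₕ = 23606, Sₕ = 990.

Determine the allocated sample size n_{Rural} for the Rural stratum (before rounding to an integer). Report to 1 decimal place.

91.2

Neyman allocation: nₕ = n·NₕSₕ / Σⱼ NⱼSⱼ.
Σ NⱼSⱼ = 14374·1380 + 20268·530 + 23606·990 = 5.39481 × 10^7.
n_{Rural} = 248·14374·1380 / (5.39481 × 10^7) = 91.2.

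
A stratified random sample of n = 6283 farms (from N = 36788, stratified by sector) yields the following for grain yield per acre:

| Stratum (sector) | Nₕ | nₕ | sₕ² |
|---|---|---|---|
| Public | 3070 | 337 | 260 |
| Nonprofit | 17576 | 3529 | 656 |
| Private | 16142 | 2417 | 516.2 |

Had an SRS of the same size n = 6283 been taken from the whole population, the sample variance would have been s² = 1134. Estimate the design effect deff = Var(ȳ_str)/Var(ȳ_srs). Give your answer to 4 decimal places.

0.4922

Var(ȳ_str) = Σ Wₕ²(1−fₕ)sₕ²/nₕ with Wₕ = Nₕ/36788:
  Public: (3070/36788)²·(1−337/3070)·260/337 = 0.004783096
  Nonprofit: (17576/36788)²·(1−3529/17576)·656/3529 = 0.033911223
  Private: (16142/36788)²·(1−2417/16142)·516.2/2417 = 0.034962195
  → Var(ȳ_str) = 0.073656514.
Var(ȳ_srs) = (1 − 6283/36788)·1134/6283 = 0.14966176.
deff = 0.073656514 / 0.14966176 = 0.4922.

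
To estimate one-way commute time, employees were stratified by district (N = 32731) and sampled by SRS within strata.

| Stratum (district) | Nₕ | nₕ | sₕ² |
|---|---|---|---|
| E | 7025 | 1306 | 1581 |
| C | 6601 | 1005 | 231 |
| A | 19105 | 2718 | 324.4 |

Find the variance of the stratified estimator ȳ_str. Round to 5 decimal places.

0.08820

Var(ȳ_str) = Σₕ Wₕ²(1 − fₕ)sₕ²/nₕ with Wₕ = Nₕ/N, N = 32731.
E: Wₕ = 0.21462833; term = 0.21462833²·(1 − 0.18590747)·1581/1306 = 0.045397984.
C: Wₕ = 0.20167425; term = 0.20167425²·(1 − 0.15224966)·231/1005 = 0.0079252835.
A: Wₕ = 0.58369741; term = 0.58369741²·(1 − 0.14226642)·324.4/2718 = 0.034878624.
Sum = 0.088201892.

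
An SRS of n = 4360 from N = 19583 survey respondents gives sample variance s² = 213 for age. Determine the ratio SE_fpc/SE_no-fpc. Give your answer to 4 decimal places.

0.8817

f = n/N = 4360/19583 = 0.22264209.
SE_no-fpc = √(s²/n) = 0.22102762; SE_fpc = √((1−f)s²/n) = 0.19487542.
Ratio = √(1−f) = 0.88167903.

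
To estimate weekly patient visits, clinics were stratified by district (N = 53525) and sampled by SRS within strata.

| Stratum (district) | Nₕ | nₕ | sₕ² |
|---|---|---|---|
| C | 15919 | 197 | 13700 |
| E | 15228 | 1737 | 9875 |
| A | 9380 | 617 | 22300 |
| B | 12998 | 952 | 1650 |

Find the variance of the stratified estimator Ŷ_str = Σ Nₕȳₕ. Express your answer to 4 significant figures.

2.182 × 10^10

Var(Ŷ_str) = Σₕ Nₕ²(1 − fₕ)sₕ²/nₕ.
C: 15919²·(1 − 197/15919)·13700/197 = 1.7405156 × 10^10.
E: 15228²·(1 − 1737/15228)·9875/1737 = 1.1679501 × 10^9.
A: 9380²·(1 − 617/9380)·22300/617 = 2.9708132 × 10^9.
B: 12998²·(1 − 952/12998)·1650/952 = 2.7137284 × 10^8.
Sum = 2.1815292 × 10^10.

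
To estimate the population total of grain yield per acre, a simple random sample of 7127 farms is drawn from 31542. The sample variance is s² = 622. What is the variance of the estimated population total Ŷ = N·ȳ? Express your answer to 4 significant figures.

Var(Ŷ) = N²·Var(ȳ) = N²·(1 − n/N)·s²/n.
f = 7127/31542 = 0.22595270; Var(ȳ) = 0.77404730·622/7127 = 0.067554009.
Var(Ŷ) = 31542² · 0.067554009 = 6.7209333 × 10^7.

6.721 × 10^7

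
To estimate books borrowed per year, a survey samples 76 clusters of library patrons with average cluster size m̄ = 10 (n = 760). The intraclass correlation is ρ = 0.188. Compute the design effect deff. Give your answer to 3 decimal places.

deff = 1 + (10 − 1)·0.188 = 1 + 1.692 = 2.692.

2.692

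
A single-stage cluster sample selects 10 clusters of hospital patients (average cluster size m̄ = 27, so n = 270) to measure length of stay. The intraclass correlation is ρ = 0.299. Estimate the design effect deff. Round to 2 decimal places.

deff = 1 + (27 − 1)·0.299 = 1 + 7.774 = 8.774.

8.77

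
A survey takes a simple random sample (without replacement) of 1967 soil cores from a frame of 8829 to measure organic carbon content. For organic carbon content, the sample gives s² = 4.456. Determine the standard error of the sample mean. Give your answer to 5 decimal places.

0.04196

Under SRS without replacement, Var(ȳ) = (1 − f)·s²/n with f = n/N = 1967/8829 = 0.22278854.
Var(ȳ) = (1 − 0.22278854)·4.456/1967 = 0.77721146·0.0022653787 = 0.0017606783.
SE(ȳ) = √(0.0017606783) = 0.04196.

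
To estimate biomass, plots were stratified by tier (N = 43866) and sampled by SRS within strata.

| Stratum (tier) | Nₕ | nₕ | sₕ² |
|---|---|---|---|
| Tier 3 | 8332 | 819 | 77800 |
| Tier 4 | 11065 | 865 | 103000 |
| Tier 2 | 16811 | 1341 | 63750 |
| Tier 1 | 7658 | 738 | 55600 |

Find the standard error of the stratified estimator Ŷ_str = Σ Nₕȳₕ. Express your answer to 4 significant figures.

Var(Ŷ_str) = Σₕ Nₕ²(1 − fₕ)sₕ²/nₕ.
Tier 3: 8332²·(1 − 819/8332)·77800/819 = 5.9464579 × 10^9.
Tier 4: 11065²·(1 − 865/11065)·103000/865 = 1.3439178 × 10^10.
Tier 2: 16811²·(1 − 1341/16811)·63750/1341 = 1.2363325 × 10^10.
Tier 1: 7658²·(1 − 738/7658)·55600/738 = 3.9924537 × 10^9.
Sum = 3.5741415 × 10^10.
SE = √(3.5741415 × 10^10) = 189100.

189100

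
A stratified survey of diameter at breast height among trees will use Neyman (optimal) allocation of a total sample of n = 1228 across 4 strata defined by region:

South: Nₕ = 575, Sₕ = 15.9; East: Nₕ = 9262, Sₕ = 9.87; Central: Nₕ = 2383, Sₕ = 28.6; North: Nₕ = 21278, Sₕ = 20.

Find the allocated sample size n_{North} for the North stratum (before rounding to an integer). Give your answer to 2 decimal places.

879.37

Neyman allocation: nₕ = n·NₕSₕ / Σⱼ NⱼSⱼ.
Σ NⱼSⱼ = 575·15.9 + 9262·9.87 + 2383·28.6 + 21278·20 = 594272.24.
n_{North} = 1228·21278·20 / 594272.24 = 879.37.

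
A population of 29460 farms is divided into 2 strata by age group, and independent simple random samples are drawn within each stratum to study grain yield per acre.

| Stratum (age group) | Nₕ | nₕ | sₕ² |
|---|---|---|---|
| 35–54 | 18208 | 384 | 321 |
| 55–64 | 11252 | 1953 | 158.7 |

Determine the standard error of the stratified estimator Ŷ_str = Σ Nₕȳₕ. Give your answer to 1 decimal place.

16727.1

Var(Ŷ_str) = Σₕ Nₕ²(1 − fₕ)sₕ²/nₕ.
35–54: 18208²·(1 − 384/18208)·321/384 = 2.7129465 × 10^8.
55–64: 11252²·(1 − 1953/11252)·158.7/1953 = 8.5023828 × 10^6.
Sum = 2.7979703 × 10^8.
SE = √(2.7979703 × 10^8) = 16727.1.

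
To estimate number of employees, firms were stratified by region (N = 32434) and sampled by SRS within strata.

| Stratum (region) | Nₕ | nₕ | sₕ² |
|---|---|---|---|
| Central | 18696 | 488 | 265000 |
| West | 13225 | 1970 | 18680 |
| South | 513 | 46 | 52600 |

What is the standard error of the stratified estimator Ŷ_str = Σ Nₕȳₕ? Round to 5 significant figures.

431910

Var(Ŷ_str) = Σₕ Nₕ²(1 − fₕ)sₕ²/nₕ.
Central: 18696²·(1 − 488/18696)·265000/488 = 1.8485747 × 10^11.
West: 13225²·(1 − 1970/13225)·18680/1970 = 1.4114056 × 10^9.
South: 513²·(1 − 46/513)·52600/46 = 2.7394423 × 10^8.
Sum = 1.8654282 × 10^11.
SE = √(1.8654282 × 10^11) = 431910.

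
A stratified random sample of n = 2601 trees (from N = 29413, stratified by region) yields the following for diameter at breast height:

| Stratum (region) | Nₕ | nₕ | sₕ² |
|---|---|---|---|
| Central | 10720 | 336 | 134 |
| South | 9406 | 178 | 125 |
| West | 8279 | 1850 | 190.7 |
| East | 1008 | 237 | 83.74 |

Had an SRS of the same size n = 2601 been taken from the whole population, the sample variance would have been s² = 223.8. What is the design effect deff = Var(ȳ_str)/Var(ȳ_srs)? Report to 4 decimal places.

Var(ȳ_str) = Σ Wₕ²(1−fₕ)sₕ²/nₕ with Wₕ = Nₕ/29413:
  Central: (10720/29413)²·(1−336/10720)·134/336 = 0.051315237
  South: (9406/29413)²·(1−178/9406)·125/178 = 0.070456964
  West: (8279/29413)²·(1−1850/8279)·190.7/1850 = 0.0063419327
  East: (1008/29413)²·(1−237/1008)·83.74/237 = 3.174102 × 10^-4
  → Var(ȳ_str) = 0.12843154.
Var(ȳ_srs) = (1 − 2601/29413)·223.8/2601 = 0.078434949.
deff = 0.12843154 / 0.078434949 = 1.6374.

1.6374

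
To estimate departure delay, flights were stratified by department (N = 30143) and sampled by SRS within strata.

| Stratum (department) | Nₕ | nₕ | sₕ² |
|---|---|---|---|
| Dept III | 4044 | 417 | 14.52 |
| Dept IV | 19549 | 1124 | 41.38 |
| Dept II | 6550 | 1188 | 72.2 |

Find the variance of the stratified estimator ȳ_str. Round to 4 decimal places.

0.0175

Var(ȳ_str) = Σₕ Wₕ²(1 − fₕ)sₕ²/nₕ with Wₕ = Nₕ/N, N = 30143.
Dept III: Wₕ = 0.13416050; term = 0.13416050²·(1 − 0.10311573)·14.52/417 = 5.6210354 × 10^-4.
Dept IV: Wₕ = 0.64854195; term = 0.64854195²·(1 − 0.05749655)·41.38/1124 = 0.0145943.
Dept II: Wₕ = 0.21729755; term = 0.21729755²·(1 − 0.18137405)·72.2/1188 = 0.002349178.
Sum = 0.017505582.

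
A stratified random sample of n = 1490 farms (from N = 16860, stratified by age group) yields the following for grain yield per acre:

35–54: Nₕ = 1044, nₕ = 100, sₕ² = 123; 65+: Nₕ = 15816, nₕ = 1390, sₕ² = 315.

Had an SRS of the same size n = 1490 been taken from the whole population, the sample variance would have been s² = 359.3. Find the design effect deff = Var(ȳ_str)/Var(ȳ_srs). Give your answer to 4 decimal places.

0.8468

Var(ȳ_str) = Σ Wₕ²(1−fₕ)sₕ²/nₕ with Wₕ = Nₕ/16860:
  35–54: (1044/16860)²·(1−100/1044)·123/100 = 0.0042644445
  65+: (15816/16860)²·(1−1390/15816)·315/1390 = 0.18189602
  → Var(ȳ_str) = 0.18616046.
Var(ȳ_srs) = (1 − 1490/16860)·359.3/1490 = 0.21983014.
deff = 0.18616046 / 0.21983014 = 0.8468.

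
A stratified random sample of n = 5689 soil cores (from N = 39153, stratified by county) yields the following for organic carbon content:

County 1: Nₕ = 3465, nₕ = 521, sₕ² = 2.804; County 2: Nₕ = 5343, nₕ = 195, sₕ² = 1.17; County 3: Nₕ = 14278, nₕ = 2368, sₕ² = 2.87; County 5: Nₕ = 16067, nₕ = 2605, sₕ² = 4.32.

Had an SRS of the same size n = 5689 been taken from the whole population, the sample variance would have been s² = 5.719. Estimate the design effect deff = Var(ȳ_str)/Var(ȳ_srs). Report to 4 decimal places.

0.5958

Var(ȳ_str) = Σ Wₕ²(1−fₕ)sₕ²/nₕ with Wₕ = Nₕ/39153:
  County 1: (3465/39153)²·(1−521/3465)·2.804/521 = 3.5813869 × 10^-5
  County 2: (5343/39153)²·(1−195/5343)·1.17/195 = 1.0765764 × 10^-4
  County 3: (14278/39153)²·(1−2368/14278)·2.87/2368 = 1.3444642 × 10^-4
  County 5: (16067/39153)²·(1−2605/16067)·4.32/2605 = 2.3398624 × 10^-4
  → Var(ȳ_str) = 5.1190417 × 10^-4.
Var(ȳ_srs) = (1 − 5689/39153)·5.719/5689 = 8.5920534 × 10^-4.
deff = (5.1190417 × 10^-4) / (8.5920534 × 10^-4) = 0.5958.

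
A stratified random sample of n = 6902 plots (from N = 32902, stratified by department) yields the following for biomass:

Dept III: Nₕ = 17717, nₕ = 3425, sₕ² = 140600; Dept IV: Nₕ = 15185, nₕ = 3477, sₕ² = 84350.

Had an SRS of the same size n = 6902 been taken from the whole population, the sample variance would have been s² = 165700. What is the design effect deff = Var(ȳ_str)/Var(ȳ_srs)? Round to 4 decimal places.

Var(ȳ_str) = Σ Wₕ²(1−fₕ)sₕ²/nₕ with Wₕ = Nₕ/32902:
  Dept III: (17717/32902)²·(1−3425/17717)·140600/3425 = 9.6020363
  Dept IV: (15185/32902)²·(1−3477/15185)·84350/3477 = 3.9841283
  → Var(ȳ_str) = 13.586165.
Var(ȳ_srs) = (1 − 6902/32902)·165700/6902 = 18.971366.
deff = 13.586165 / 18.971366 = 0.7161.

0.7161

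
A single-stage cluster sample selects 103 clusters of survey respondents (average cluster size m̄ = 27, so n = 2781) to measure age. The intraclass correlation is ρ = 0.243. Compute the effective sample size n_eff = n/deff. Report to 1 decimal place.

380.0

deff = 1 + (27 − 1)·0.243 = 1 + 6.318 = 7.318.
n_eff = 2781 / 7.318 = 380.0.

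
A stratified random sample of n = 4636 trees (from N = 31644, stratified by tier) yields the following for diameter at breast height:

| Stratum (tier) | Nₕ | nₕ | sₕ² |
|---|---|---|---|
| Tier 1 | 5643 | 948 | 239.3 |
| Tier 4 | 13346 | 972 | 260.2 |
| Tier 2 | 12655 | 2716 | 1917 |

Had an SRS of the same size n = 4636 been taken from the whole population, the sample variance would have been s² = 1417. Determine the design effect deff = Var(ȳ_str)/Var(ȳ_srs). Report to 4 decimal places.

Var(ȳ_str) = Σ Wₕ²(1−fₕ)sₕ²/nₕ with Wₕ = Nₕ/31644:
  Tier 1: (5643/31644)²·(1−948/5643)·239.3/948 = 0.0066787818
  Tier 4: (13346/31644)²·(1−972/13346)·260.2/972 = 0.044148861
  Tier 2: (12655/31644)²·(1−2716/12655)·1917/2716 = 0.088657287
  → Var(ȳ_str) = 0.13948493.
Var(ȳ_srs) = (1 − 4636/31644)·1417/4636 = 0.260872.
deff = 0.13948493 / 0.260872 = 0.5347.

0.5347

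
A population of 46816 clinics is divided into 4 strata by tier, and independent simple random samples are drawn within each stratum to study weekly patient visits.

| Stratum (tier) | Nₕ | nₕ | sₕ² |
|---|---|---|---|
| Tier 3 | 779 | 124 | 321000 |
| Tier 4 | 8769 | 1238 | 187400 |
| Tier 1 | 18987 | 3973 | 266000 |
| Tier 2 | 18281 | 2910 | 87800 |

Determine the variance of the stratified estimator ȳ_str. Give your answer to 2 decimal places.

17.74

Var(ȳ_str) = Σₕ Wₕ²(1 − fₕ)sₕ²/nₕ with Wₕ = Nₕ/N, N = 46816.
Tier 3: Wₕ = 0.01663961; term = 0.01663961²·(1 − 0.15917843)·321000/124 = 0.60266157.
Tier 4: Wₕ = 0.18730776; term = 0.18730776²·(1 − 0.14117915)·187400/1238 = 4.5610313.
Tier 1: Wₕ = 0.40556647; term = 0.40556647²·(1 − 0.20924843)·266000/3973 = 8.7081765.
Tier 2: Wₕ = 0.39048616; term = 0.39048616²·(1 − 0.15918166)·87800/2910 = 3.8682541.
Sum = 17.740123.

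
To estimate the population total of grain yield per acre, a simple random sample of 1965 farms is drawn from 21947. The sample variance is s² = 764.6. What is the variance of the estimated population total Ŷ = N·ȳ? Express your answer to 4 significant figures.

Var(Ŷ) = N²·Var(ȳ) = N²·(1 − n/N)·s²/n.
f = 1965/21947 = 0.08953388; Var(ȳ) = 0.91046612·764.6/1965 = 0.35427094.
Var(Ŷ) = 21947² · 0.35427094 = 1.7064197 × 10^8.

1.706 × 10^8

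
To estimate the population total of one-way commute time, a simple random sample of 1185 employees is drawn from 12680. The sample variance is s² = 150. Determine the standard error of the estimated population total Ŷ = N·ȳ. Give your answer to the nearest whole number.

4295

Var(Ŷ) = N²·Var(ȳ) = N²·(1 − n/N)·s²/n.
f = 1185/12680 = 0.09345426; Var(ȳ) = 0.90654574·150/1185 = 0.11475263.
Var(Ŷ) = 12680² · 0.11475263 = 1.8450203 × 10^7.
SE(Ŷ) = √(1.8450203 × 10^7) = 4295.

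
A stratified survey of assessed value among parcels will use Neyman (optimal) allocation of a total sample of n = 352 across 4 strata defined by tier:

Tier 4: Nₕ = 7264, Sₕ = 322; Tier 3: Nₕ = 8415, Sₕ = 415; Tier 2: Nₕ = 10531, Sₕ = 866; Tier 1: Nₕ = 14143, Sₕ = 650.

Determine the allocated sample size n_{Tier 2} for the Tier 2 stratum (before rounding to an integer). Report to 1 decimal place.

133.0

Neyman allocation: nₕ = n·NₕSₕ / Σⱼ NⱼSⱼ.
Σ NⱼSⱼ = 7264·322 + 8415·415 + 10531·866 + 14143·650 = 2.4144029 × 10^7.
n_{Tier 2} = 352·10531·866 / (2.4144029 × 10^7) = 133.0.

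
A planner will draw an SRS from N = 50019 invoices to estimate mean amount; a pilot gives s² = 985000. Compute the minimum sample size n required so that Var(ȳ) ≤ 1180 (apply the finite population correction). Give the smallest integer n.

Without fpc, n₀ = s²/D = 985000/1180 = 834.7458.
With fpc, (1 − n/N)·s²/n ≤ D requires n ≥ n₀/(1 + n₀/N) = 834.7458/(1 + 834.7458/50019) = 821.0438.
Rounding up, n = 822.

822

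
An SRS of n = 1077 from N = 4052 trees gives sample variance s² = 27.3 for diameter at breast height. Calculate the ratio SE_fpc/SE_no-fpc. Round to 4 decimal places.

0.8569

f = n/N = 1077/4052 = 0.26579467.
SE_no-fpc = √(s²/n) = 0.15921115; SE_fpc = √((1−f)s²/n) = 0.13642132.
Ratio = √(1−f) = 0.85685782.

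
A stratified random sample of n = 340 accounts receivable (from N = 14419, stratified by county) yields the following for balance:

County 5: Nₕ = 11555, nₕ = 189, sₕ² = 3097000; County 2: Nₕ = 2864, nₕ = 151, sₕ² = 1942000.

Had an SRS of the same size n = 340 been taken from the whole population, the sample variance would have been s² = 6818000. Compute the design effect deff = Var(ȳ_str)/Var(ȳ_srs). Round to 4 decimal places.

0.5532

Var(ȳ_str) = Σ Wₕ²(1−fₕ)sₕ²/nₕ with Wₕ = Nₕ/14419:
  County 5: (11555/14419)²·(1−189/11555)·3097000/189 = 10351.105
  County 2: (2864/14419)²·(1−151/2864)·1942000/151 = 480.64541
  → Var(ȳ_str) = 10831.75.
Var(ȳ_srs) = (1 − 340/14419)·6818000/340 = 19580.093.
deff = 10831.75 / 19580.093 = 0.5532.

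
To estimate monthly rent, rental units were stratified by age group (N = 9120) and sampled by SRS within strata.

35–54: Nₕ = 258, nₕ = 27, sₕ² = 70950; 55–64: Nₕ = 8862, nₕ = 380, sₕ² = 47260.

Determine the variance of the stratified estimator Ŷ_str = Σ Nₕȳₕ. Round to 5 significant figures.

Var(Ŷ_str) = Σₕ Nₕ²(1 − fₕ)sₕ²/nₕ.
35–54: 258²·(1 − 27/258)·70950/27 = 1.566103 × 10^8.
55–64: 8862²·(1 − 380/8862)·47260/380 = 9.3484613 × 10^9.
Sum = 9.5050716 × 10^9.

9.5051 × 10^9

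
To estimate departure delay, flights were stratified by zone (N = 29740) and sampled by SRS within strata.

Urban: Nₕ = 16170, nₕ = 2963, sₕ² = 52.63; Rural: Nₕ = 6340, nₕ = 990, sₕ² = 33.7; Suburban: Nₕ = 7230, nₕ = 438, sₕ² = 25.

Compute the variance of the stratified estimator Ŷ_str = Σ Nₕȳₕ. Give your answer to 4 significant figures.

Var(Ŷ_str) = Σₕ Nₕ²(1 − fₕ)sₕ²/nₕ.
Urban: 16170²·(1 − 2963/16170)·52.63/2963 = 3.7932889 × 10^6.
Rural: 6340²·(1 − 990/6340)·33.7/990 = 1.1546165 × 10^6.
Suburban: 7230²·(1 − 438/7230)·25/438 = 2.802863 × 10^6.
Sum = 7.7507684 × 10^6.

7.751 × 10^6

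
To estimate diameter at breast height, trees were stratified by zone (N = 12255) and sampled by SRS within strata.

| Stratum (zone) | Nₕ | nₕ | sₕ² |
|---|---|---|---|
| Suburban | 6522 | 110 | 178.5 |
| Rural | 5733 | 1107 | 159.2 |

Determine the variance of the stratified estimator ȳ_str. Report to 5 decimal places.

Var(ȳ_str) = Σₕ Wₕ²(1 − fₕ)sₕ²/nₕ with Wₕ = Nₕ/N, N = 12255.
Suburban: Wₕ = 0.53219094; term = 0.53219094²·(1 − 0.01686599)·178.5/110 = 0.45184888.
Rural: Wₕ = 0.46780906; term = 0.46780906²·(1 − 0.19309262)·159.2/1107 = 0.025395477.
Sum = 0.47724436.

0.47724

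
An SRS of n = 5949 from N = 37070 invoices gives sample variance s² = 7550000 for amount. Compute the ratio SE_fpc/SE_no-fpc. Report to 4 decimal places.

f = n/N = 5949/37070 = 0.16048017.
SE_no-fpc = √(s²/n) = 35.624723; SE_fpc = √((1−f)s²/n) = 32.641264.
Ratio = √(1−f) = 0.91625315.

0.9163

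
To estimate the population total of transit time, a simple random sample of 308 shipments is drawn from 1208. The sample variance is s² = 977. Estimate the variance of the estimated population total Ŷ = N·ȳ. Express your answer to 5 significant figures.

3.4487 × 10^6

Var(Ŷ) = N²·Var(ȳ) = N²·(1 − n/N)·s²/n.
f = 308/1208 = 0.25496689; Var(ȳ) = 0.74503311·977/308 = 2.3633031.
Var(Ŷ) = 1208² · 2.3633031 = 3.4486831 × 10^6.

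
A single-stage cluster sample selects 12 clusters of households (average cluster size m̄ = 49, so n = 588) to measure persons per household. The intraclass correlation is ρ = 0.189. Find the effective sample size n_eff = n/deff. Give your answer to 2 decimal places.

58.38

deff = 1 + (49 − 1)·0.189 = 1 + 9.072 = 10.072.
n_eff = 588 / 10.072 = 58.38.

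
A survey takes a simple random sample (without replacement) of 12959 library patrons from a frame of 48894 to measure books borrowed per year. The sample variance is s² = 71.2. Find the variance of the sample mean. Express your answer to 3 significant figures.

Under SRS without replacement, Var(ȳ) = (1 − f)·s²/n with f = n/N = 12959/48894 = 0.26504275.
Var(ȳ) = (1 − 0.26504275)·71.2/12959 = 0.73495725·0.0054942511 = 0.0040380397.

0.00404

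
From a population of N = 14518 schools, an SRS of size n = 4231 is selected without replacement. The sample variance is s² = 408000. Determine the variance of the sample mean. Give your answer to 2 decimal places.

68.33

Under SRS without replacement, Var(ȳ) = (1 − f)·s²/n with f = n/N = 4231/14518 = 0.29143133.
Var(ȳ) = (1 − 0.29143133)·408000/4231 = 0.70856867·96.431104 = 68.328059.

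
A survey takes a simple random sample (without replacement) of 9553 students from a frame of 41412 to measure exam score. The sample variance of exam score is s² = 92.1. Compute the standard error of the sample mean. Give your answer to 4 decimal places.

Under SRS without replacement, Var(ȳ) = (1 − f)·s²/n with f = n/N = 9553/41412 = 0.23068193.
Var(ȳ) = (1 − 0.23068193)·92.1/9553 = 0.76931807·0.0096409505 = 0.0074169574.
SE(ȳ) = √(0.0074169574) = 0.0861.

0.0861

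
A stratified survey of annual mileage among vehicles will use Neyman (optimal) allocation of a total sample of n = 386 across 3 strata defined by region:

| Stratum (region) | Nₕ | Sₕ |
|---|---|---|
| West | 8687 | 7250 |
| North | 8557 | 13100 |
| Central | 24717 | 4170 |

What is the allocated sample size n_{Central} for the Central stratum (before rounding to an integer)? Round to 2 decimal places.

Neyman allocation: nₕ = n·NₕSₕ / Σⱼ NⱼSⱼ.
Σ NⱼSⱼ = 8687·7250 + 8557·13100 + 24717·4170 = 2.7814734 × 10^8.
n_{Central} = 386·24717·4170 / (2.7814734 × 10^8) = 143.04.

143.04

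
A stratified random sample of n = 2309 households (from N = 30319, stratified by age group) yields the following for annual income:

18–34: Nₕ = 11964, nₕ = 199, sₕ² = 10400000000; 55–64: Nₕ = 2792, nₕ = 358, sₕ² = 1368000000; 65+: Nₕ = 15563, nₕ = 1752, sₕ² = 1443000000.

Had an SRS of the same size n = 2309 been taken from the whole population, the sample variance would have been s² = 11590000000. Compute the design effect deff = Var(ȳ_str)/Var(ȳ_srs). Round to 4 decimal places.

Var(ȳ_str) = Σ Wₕ²(1−fₕ)sₕ²/nₕ with Wₕ = Nₕ/30319:
  18–34: (11964/30319)²·(1−199/11964)·10400000000/199 = 8.0023741 × 10^6
  55–64: (2792/30319)²·(1−358/2792)·1368000000/358 = 28249.405
  65+: (15563/30319)²·(1−1752/15563)·1443000000/1752 = 192584.32
  → Var(ȳ_str) = 8.2232078 × 10^6.
Var(ȳ_srs) = (1 − 2309/30319)·11590000000/2309 = 4.6372204 × 10^6.
deff = (8.2232078 × 10^6) / (4.6372204 × 10^6) = 1.7733.

1.7733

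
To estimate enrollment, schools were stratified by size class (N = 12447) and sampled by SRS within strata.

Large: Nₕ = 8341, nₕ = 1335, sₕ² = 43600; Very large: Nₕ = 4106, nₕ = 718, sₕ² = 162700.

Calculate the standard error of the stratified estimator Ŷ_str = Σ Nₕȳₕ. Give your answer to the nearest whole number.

71139

Var(Ŷ_str) = Σₕ Nₕ²(1 − fₕ)sₕ²/nₕ.
Large: 8341²·(1 − 1335/8341)·43600/1335 = 1.9085058 × 10^9.
Very large: 4106²·(1 − 718/4106)·162700/718 = 3.1522849 × 10^9.
Sum = 5.0607907 × 10^9.
SE = √(5.0607907 × 10^9) = 71139.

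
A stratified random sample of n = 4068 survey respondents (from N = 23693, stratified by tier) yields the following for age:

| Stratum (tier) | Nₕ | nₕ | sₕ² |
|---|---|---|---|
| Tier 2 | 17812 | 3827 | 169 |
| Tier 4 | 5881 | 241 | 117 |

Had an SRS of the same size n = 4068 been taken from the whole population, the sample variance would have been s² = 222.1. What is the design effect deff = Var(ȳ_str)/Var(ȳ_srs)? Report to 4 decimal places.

Var(ȳ_str) = Σ Wₕ²(1−fₕ)sₕ²/nₕ with Wₕ = Nₕ/23693:
  Tier 2: (17812/23693)²·(1−3827/17812)·169/3827 = 0.019595813
  Tier 4: (5881/23693)²·(1−241/5881)·117/241 = 0.028685273
  → Var(ȳ_str) = 0.048281086.
Var(ȳ_srs) = (1 − 4068/23693)·222.1/4068 = 0.045222777.
deff = 0.048281086 / 0.045222777 = 1.0676.

1.0676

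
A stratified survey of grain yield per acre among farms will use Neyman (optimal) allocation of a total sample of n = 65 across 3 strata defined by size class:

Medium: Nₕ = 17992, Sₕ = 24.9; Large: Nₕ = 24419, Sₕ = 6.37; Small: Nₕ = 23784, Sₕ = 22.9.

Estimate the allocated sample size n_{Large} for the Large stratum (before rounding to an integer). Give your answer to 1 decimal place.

Neyman allocation: nₕ = n·NₕSₕ / Σⱼ NⱼSⱼ.
Σ NⱼSⱼ = 17992·24.9 + 24419·6.37 + 23784·22.9 = 1.1482034 × 10^6.
n_{Large} = 65·24419·6.37 / (1.1482034 × 10^6) = 8.8.

8.8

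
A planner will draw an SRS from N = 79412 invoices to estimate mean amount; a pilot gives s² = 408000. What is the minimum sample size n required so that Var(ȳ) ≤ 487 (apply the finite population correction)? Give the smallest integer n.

830

Without fpc, n₀ = s²/D = 408000/487 = 837.7823.
With fpc, (1 − n/N)·s²/n ≤ D requires n ≥ n₀/(1 + n₀/N) = 837.7823/(1 + 837.7823/79412) = 829.0361.
Rounding up, n = 830.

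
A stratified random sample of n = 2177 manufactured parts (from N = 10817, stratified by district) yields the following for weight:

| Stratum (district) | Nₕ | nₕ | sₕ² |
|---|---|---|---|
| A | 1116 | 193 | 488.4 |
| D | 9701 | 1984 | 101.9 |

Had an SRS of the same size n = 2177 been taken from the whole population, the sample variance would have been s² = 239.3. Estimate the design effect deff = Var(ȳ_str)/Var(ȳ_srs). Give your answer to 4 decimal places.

0.6280

Var(ȳ_str) = Σ Wₕ²(1−fₕ)sₕ²/nₕ with Wₕ = Nₕ/10817:
  A: (1116/10817)²·(1−193/1116)·488.4/193 = 0.022277712
  D: (9701/10817)²·(1−1984/9701)·101.9/1984 = 0.032861234
  → Var(ȳ_str) = 0.055138946.
Var(ȳ_srs) = (1 − 2177/10817)·239.3/2177 = 0.087799326.
deff = 0.055138946 / 0.087799326 = 0.6280.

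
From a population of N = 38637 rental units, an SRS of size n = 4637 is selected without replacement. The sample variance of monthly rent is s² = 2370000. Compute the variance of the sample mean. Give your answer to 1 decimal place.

449.8

Under SRS without replacement, Var(ȳ) = (1 − f)·s²/n with f = n/N = 4637/38637 = 0.12001449.
Var(ȳ) = (1 − 0.12001449)·2370000/4637 = 0.87998551·511.10632 = 449.76615.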